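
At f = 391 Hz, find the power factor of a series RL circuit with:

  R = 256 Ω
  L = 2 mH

Step 1 — Angular frequency: ω = 2π·f = 2π·391 = 2457 rad/s.
Step 2 — Component impedances:
  R: Z = R = 256 Ω
  L: Z = jωL = j·2457·0.002 = 0 + j4.913 Ω
Step 3 — Series combination: Z_total = R + L = 256 + j4.913 Ω = 256∠1.1° Ω.
Step 4 — Power factor: PF = cos(φ) = Re(Z)/|Z| = 256/256.05 = 0.9998.
Step 5 — Type: Im(Z) = 4.913 ⇒ lagging (phase φ = 1.1°).

PF = 0.9998 (lagging, φ = 1.1°)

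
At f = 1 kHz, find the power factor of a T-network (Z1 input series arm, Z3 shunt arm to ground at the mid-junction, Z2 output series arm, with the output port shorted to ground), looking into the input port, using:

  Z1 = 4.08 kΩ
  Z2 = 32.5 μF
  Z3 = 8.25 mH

Step 1 — Angular frequency: ω = 2π·f = 2π·1000 = 6283 rad/s.
Step 2 — Component impedances:
  Z1: Z = R = 4080 Ω
  Z2: Z = 1/(jωC) = -j/(ω·C) = 0 - j4.897 Ω
  Z3: Z = jωL = j·6283·0.00825 = 0 + j51.84 Ω
Step 3 — With the output port shorted to ground, the output series arm Z2 runs from the junction to ground; the shunt arm Z3 also runs from the junction to ground. They appear in parallel: Z3 || Z2 = 0 - j5.408 Ω.
Step 4 — Series with input arm Z1: Z_in = Z1 + (Z3 || Z2) = 4080 - j5.408 Ω = 4080∠-0.1° Ω.
Step 5 — Power factor: PF = cos(φ) = Re(Z)/|Z| = 4080/4080 = 1.
Step 6 — Type: Im(Z) = -5.408 ⇒ leading (phase φ = -0.1°).

PF = 1 (leading, φ = -0.1°)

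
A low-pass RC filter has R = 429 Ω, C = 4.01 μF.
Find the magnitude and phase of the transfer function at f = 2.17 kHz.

Step 1 — Angular frequency: ω = 2π·2170 = 1.363e+04 rad/s.
Step 2 — Transfer function: H(jω) = 1/(1 + jωRC).
Step 3 — Denominator: 1 + jωRC = 1 + j·1.363e+04·429·4.01e-06 = 1 + j23.46.
Step 4 — H = 0.001814 - j0.04256.
Step 5 — Magnitude: |H| = 0.0426 (-27.4 dB); phase: φ = -87.6°.

|H| = 0.0426 (-27.4 dB), φ = -87.6°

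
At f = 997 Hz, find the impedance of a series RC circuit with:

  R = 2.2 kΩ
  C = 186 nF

Step 1 — Angular frequency: ω = 2π·f = 2π·997 = 6264 rad/s.
Step 2 — Component impedances:
  R: Z = R = 2200 Ω
  C: Z = 1/(jωC) = -j/(ω·C) = 0 - j858.2 Ω
Step 3 — Series combination: Z_total = R + C = 2200 - j858.2 Ω = 2361∠-21.3° Ω.

Z = 2200 - j858.2 Ω = 2361∠-21.3° Ω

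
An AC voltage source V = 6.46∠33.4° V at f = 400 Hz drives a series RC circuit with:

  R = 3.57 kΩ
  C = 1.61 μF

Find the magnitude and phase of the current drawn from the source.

Step 1 — Angular frequency: ω = 2π·f = 2π·400 = 2513 rad/s.
Step 2 — Component impedances:
  R: Z = R = 3570 Ω
  C: Z = 1/(jωC) = -j/(ω·C) = 0 - j247.1 Ω
Step 3 — Series combination: Z_total = R + C = 3570 - j247.1 Ω = 3579∠-4.0° Ω.
Step 4 — Source phasor: V = 6.46∠33.4° V = 5.393 + j3.556 V.
Step 5 — Ohm's law: I = V / Z_total = (5.393 + j3.556) / (3570 - j247.1) = 0.001435 + j0.001095 A.
Step 6 — Convert to polar: |I| = 0.001805 A, ∠I = 37.4°.

I = 0.001805∠37.4° A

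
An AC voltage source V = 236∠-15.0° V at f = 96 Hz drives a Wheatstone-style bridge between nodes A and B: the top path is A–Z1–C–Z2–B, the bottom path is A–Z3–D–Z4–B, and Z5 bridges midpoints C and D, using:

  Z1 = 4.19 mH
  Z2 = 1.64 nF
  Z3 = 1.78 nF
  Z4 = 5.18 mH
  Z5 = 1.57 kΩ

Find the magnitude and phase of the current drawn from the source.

Step 1 — Angular frequency: ω = 2π·f = 2π·96 = 603.2 rad/s.
Step 2 — Component impedances:
  Z1: Z = jωL = j·603.2·0.00419 = 0 + j2.527 Ω
  Z2: Z = 1/(jωC) = -j/(ω·C) = 0 - j1.011e+06 Ω
  Z3: Z = 1/(jωC) = -j/(ω·C) = 0 - j9.314e+05 Ω
  Z4: Z = jωL = j·603.2·0.00518 = 0 + j3.125 Ω
  Z5: Z = R = 1570 Ω
Step 3 — Bridge requires nodal analysis (the Z5 bridge couples midpoints C and D, so the two paths cannot be reduced to a simple series/parallel combination). Setting node B to ground and injecting 1 A at node A, the 3-node admittance system at A, C, D solves to V_A = Z_AB = 1570 + j0.567 Ω = 1570∠0.0° Ω.
Step 4 — Source phasor: V = 236∠-15.0° V = 228 - j61.08 V.
Step 5 — Ohm's law: I = V / Z_total = (228 - j61.08) / (1570 + j0.567) = 0.1452 - j0.03896 A.
Step 6 — Convert to polar: |I| = 0.1503 A, ∠I = -15.0°.

I = 0.1503∠-15.0° A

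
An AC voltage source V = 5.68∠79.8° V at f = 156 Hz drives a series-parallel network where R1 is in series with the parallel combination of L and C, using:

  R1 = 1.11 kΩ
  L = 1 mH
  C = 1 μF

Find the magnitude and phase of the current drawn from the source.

Step 1 — Angular frequency: ω = 2π·f = 2π·156 = 980.2 rad/s.
Step 2 — Component impedances:
  R1: Z = R = 1110 Ω
  L: Z = jωL = j·980.2·0.001 = 0 + j0.9802 Ω
  C: Z = 1/(jωC) = -j/(ω·C) = 0 - j1020 Ω
Step 3 — Parallel branch: L || C = 1/(1/L + 1/C) = 0 + j0.9811 Ω.
Step 4 — Series with R1: Z_total = R1 + (L || C) = 1110 + j0.9811 Ω = 1110∠0.1° Ω.
Step 5 — Source phasor: V = 5.68∠79.8° V = 1.006 + j5.59 V.
Step 6 — Ohm's law: I = V / Z_total = (1.006 + j5.59) / (1110 + j0.9811) = 0.0009106 + j0.005035 A.
Step 7 — Convert to polar: |I| = 0.005117 A, ∠I = 79.7°.

I = 0.005117∠79.7° A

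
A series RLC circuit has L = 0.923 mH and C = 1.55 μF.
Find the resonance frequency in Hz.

Step 1 — Resonance condition Im(Z)=0 gives ω₀ = 1/√(LC).
Step 2 — ω₀ = 1/√(0.000923·1.55e-06) = 2.644e+04 rad/s.
Step 3 — f₀ = ω₀/(2π) = 4208 Hz.

f₀ = 4208 Hz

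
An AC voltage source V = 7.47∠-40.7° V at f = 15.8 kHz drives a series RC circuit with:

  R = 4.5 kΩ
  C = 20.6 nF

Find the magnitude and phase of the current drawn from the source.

Step 1 — Angular frequency: ω = 2π·f = 2π·1.58e+04 = 9.927e+04 rad/s.
Step 2 — Component impedances:
  R: Z = R = 4500 Ω
  C: Z = 1/(jωC) = -j/(ω·C) = 0 - j489 Ω
Step 3 — Series combination: Z_total = R + C = 4500 - j489 Ω = 4526∠-6.2° Ω.
Step 4 — Source phasor: V = 7.47∠-40.7° V = 5.663 - j4.871 V.
Step 5 — Ohm's law: I = V / Z_total = (5.663 - j4.871) / (4500 - j489) = 0.00136 - j0.0009347 A.
Step 6 — Convert to polar: |I| = 0.00165 A, ∠I = -34.5°.

I = 0.00165∠-34.5° A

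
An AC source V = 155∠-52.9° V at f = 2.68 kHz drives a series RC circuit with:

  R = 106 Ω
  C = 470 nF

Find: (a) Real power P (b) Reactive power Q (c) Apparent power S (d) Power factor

Step 1 — Angular frequency: ω = 2π·f = 2π·2680 = 1.684e+04 rad/s.
Step 2 — Component impedances:
  R: Z = R = 106 Ω
  C: Z = 1/(jωC) = -j/(ω·C) = 0 - j126.4 Ω
Step 3 — Series combination: Z_total = R + C = 106 - j126.4 Ω = 164.9∠-50.0° Ω.
Step 4 — Source phasor: V = 155∠-52.9° V = 93.5 - j123.6 V.
Step 5 — Current: I = V / Z = 0.9386 - j0.04745 A = 0.9398∠-2.9° A.
Step 6 — Complex power: S = V·I* = 93.62 - j111.6 VA.
Step 7 — Real power: P = Re(S) = 93.62 W.
Step 8 — Reactive power: Q = Im(S) = -111.6 VAR.
Step 9 — Apparent power: |S| = 145.7 VA.
Step 10 — Power factor: PF = P/|S| = 0.6427 (leading).

(a) P = 93.62 W  (b) Q = -111.6 VAR  (c) S = 145.7 VA  (d) PF = 0.6427 (leading)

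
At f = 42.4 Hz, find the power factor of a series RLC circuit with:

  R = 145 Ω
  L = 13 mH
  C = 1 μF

Step 1 — Angular frequency: ω = 2π·f = 2π·42.4 = 266.4 rad/s.
Step 2 — Component impedances:
  R: Z = R = 145 Ω
  L: Z = jωL = j·266.4·0.013 = 0 + j3.463 Ω
  C: Z = 1/(jωC) = -j/(ω·C) = 0 - j3754 Ω
Step 3 — Series combination: Z_total = R + L + C = 145 - j3750 Ω = 3753∠-87.8° Ω.
Step 4 — Power factor: PF = cos(φ) = Re(Z)/|Z| = 145/3753 = 0.03864.
Step 5 — Type: Im(Z) = -3750 ⇒ leading (phase φ = -87.8°).

PF = 0.03864 (leading, φ = -87.8°)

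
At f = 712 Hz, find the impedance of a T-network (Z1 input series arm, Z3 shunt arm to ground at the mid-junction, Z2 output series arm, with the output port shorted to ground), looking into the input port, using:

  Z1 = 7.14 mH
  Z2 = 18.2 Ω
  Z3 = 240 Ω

Step 1 — Angular frequency: ω = 2π·f = 2π·712 = 4474 rad/s.
Step 2 — Component impedances:
  Z1: Z = jωL = j·4474·0.00714 = 0 + j31.94 Ω
  Z2: Z = R = 18.2 Ω
  Z3: Z = R = 240 Ω
Step 3 — With the output port shorted to ground, the output series arm Z2 runs from the junction to ground; the shunt arm Z3 also runs from the junction to ground. They appear in parallel: Z3 || Z2 = 16.92 Ω.
Step 4 — Series with input arm Z1: Z_in = Z1 + (Z3 || Z2) = 16.92 + j31.94 Ω = 36.15∠62.1° Ω.

Z = 16.92 + j31.94 Ω = 36.15∠62.1° Ω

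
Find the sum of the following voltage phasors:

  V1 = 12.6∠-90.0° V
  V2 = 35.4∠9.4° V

Step 1 — Convert each phasor to rectangular form:
  V1 = 12.6·(cos(-90.0°) + j·sin(-90.0°)) = 0 - j12.6 V
  V2 = 35.4·(cos(9.4°) + j·sin(9.4°)) = 34.92 + j5.782 V
Step 2 — Sum components: V_total = 34.92 - j6.818 V.
Step 3 — Convert to polar: |V_total| = 35.58 V, ∠V_total = -11.0°.

V_total = 35.58∠-11.0° V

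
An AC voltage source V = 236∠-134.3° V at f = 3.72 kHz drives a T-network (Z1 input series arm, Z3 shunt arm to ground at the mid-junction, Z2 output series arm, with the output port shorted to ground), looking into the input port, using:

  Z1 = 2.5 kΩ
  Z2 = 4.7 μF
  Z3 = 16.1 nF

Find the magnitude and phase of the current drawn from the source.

Step 1 — Angular frequency: ω = 2π·f = 2π·3720 = 2.337e+04 rad/s.
Step 2 — Component impedances:
  Z1: Z = R = 2500 Ω
  Z2: Z = 1/(jωC) = -j/(ω·C) = 0 - j9.103 Ω
  Z3: Z = 1/(jωC) = -j/(ω·C) = 0 - j2657 Ω
Step 3 — With the output port shorted to ground, the output series arm Z2 runs from the junction to ground; the shunt arm Z3 also runs from the junction to ground. They appear in parallel: Z3 || Z2 = 0 - j9.072 Ω.
Step 4 — Series with input arm Z1: Z_in = Z1 + (Z3 || Z2) = 2500 - j9.072 Ω = 2500∠-0.2° Ω.
Step 5 — Source phasor: V = 236∠-134.3° V = -164.8 - j168.9 V.
Step 6 — Ohm's law: I = V / Z_total = (-164.8 - j168.9) / (2500 - j9.072) = -0.06568 - j0.0678 A.
Step 7 — Convert to polar: |I| = 0.0944 A, ∠I = -134.1°.

I = 0.0944∠-134.1° A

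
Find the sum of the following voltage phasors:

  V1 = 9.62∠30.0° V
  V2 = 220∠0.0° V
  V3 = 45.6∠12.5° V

Step 1 — Convert each phasor to rectangular form:
  V1 = 9.62·(cos(30.0°) + j·sin(30.0°)) = 8.331 + j4.81 V
  V2 = 220·(cos(0.0°) + j·sin(0.0°)) = 220 V
  V3 = 45.6·(cos(12.5°) + j·sin(12.5°)) = 44.52 + j9.87 V
Step 2 — Sum components: V_total = 272.9 + j14.68 V.
Step 3 — Convert to polar: |V_total| = 273.2 V, ∠V_total = 3.1°.

V_total = 273.2∠3.1° V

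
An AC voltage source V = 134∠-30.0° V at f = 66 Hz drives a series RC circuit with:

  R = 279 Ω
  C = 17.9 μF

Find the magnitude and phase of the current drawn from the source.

Step 1 — Angular frequency: ω = 2π·f = 2π·66 = 414.7 rad/s.
Step 2 — Component impedances:
  R: Z = R = 279 Ω
  C: Z = 1/(jωC) = -j/(ω·C) = 0 - j134.7 Ω
Step 3 — Series combination: Z_total = R + C = 279 - j134.7 Ω = 309.8∠-25.8° Ω.
Step 4 — Source phasor: V = 134∠-30.0° V = 116 - j67 V.
Step 5 — Ohm's law: I = V / Z_total = (116 - j67) / (279 - j134.7) = 0.4313 - j0.03187 A.
Step 6 — Convert to polar: |I| = 0.4325 A, ∠I = -4.2°.

I = 0.4325∠-4.2° A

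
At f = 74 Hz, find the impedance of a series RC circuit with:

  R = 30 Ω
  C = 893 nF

Step 1 — Angular frequency: ω = 2π·f = 2π·74 = 465 rad/s.
Step 2 — Component impedances:
  R: Z = R = 30 Ω
  C: Z = 1/(jωC) = -j/(ω·C) = 0 - j2408 Ω
Step 3 — Series combination: Z_total = R + C = 30 - j2408 Ω = 2409∠-89.3° Ω.

Z = 30 - j2408 Ω = 2409∠-89.3° Ω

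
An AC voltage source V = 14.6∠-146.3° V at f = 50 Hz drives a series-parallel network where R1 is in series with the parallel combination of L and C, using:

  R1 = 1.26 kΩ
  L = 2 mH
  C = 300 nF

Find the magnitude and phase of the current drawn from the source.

Step 1 — Angular frequency: ω = 2π·f = 2π·50 = 314.2 rad/s.
Step 2 — Component impedances:
  R1: Z = R = 1260 Ω
  L: Z = jωL = j·314.2·0.002 = 0 + j0.6283 Ω
  C: Z = 1/(jωC) = -j/(ω·C) = 0 - j1.061e+04 Ω
Step 3 — Parallel branch: L || C = 1/(1/L + 1/C) = 0 + j0.6284 Ω.
Step 4 — Series with R1: Z_total = R1 + (L || C) = 1260 + j0.6284 Ω = 1260∠0.0° Ω.
Step 5 — Source phasor: V = 14.6∠-146.3° V = -12.15 - j8.101 V.
Step 6 — Ohm's law: I = V / Z_total = (-12.15 - j8.101) / (1260 + j0.6284) = -0.009643 - j0.006424 A.
Step 7 — Convert to polar: |I| = 0.01159 A, ∠I = -146.3°.

I = 0.01159∠-146.3° A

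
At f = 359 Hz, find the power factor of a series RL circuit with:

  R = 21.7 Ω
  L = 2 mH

Step 1 — Angular frequency: ω = 2π·f = 2π·359 = 2256 rad/s.
Step 2 — Component impedances:
  R: Z = R = 21.7 Ω
  L: Z = jωL = j·2256·0.002 = 0 + j4.511 Ω
Step 3 — Series combination: Z_total = R + L = 21.7 + j4.511 Ω = 22.16∠11.7° Ω.
Step 4 — Power factor: PF = cos(φ) = Re(Z)/|Z| = 21.7/22.164 = 0.9791.
Step 5 — Type: Im(Z) = 4.511 ⇒ lagging (phase φ = 11.7°).

PF = 0.9791 (lagging, φ = 11.7°)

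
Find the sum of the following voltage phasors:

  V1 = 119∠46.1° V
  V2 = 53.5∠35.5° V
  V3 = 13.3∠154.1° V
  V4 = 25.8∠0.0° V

Step 1 — Convert each phasor to rectangular form:
  V1 = 119·(cos(46.1°) + j·sin(46.1°)) = 82.51 + j85.75 V
  V2 = 53.5·(cos(35.5°) + j·sin(35.5°)) = 43.56 + j31.07 V
  V3 = 13.3·(cos(154.1°) + j·sin(154.1°)) = -11.96 + j5.809 V
  V4 = 25.8·(cos(0.0°) + j·sin(0.0°)) = 25.8 V
Step 2 — Sum components: V_total = 139.9 + j122.6 V.
Step 3 — Convert to polar: |V_total| = 186 V, ∠V_total = 41.2°.

V_total = 186∠41.2° V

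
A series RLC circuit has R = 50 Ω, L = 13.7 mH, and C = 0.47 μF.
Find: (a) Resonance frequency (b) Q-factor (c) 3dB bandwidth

Step 1 — Resonance: ω₀ = 1/√(LC) = 1/√(0.0137·4.7e-07) = 1.246e+04 rad/s.
Step 2 — f₀ = ω₀/(2π) = 1983 Hz.
Step 3 — Series Q: Q = ω₀L/R = 1.246e+04·0.0137/50 = 3.415.
Step 4 — Bandwidth: Δω = ω₀/Q = 3650 rad/s; BW = Δω/(2π) = 580.9 Hz.

(a) f₀ = 1983 Hz  (b) Q = 3.415  (c) BW = 580.9 Hz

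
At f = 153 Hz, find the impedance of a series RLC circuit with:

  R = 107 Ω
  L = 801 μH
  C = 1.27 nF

Step 1 — Angular frequency: ω = 2π·f = 2π·153 = 961.3 rad/s.
Step 2 — Component impedances:
  R: Z = R = 107 Ω
  L: Z = jωL = j·961.3·0.000801 = 0 + j0.77 Ω
  C: Z = 1/(jωC) = -j/(ω·C) = 0 - j8.191e+05 Ω
Step 3 — Series combination: Z_total = R + L + C = 107 - j8.191e+05 Ω = 8.191e+05∠-90.0° Ω.

Z = 107 - j8.191e+05 Ω = 8.191e+05∠-90.0° Ω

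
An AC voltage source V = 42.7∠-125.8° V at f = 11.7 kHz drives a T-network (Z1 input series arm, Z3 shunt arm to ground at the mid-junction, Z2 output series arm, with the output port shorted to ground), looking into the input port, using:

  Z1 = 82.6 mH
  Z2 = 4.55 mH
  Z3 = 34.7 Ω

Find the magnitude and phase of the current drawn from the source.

Step 1 — Angular frequency: ω = 2π·f = 2π·1.17e+04 = 7.351e+04 rad/s.
Step 2 — Component impedances:
  Z1: Z = jωL = j·7.351e+04·0.0826 = 0 + j6072 Ω
  Z2: Z = jωL = j·7.351e+04·0.00455 = 0 + j334.5 Ω
  Z3: Z = R = 34.7 Ω
Step 3 — With the output port shorted to ground, the output series arm Z2 runs from the junction to ground; the shunt arm Z3 also runs from the junction to ground. They appear in parallel: Z3 || Z2 = 34.33 + j3.561 Ω.
Step 4 — Series with input arm Z1: Z_in = Z1 + (Z3 || Z2) = 34.33 + j6076 Ω = 6076∠89.7° Ω.
Step 5 — Source phasor: V = 42.7∠-125.8° V = -24.98 - j34.63 V.
Step 6 — Ohm's law: I = V / Z_total = (-24.98 - j34.63) / (34.33 + j6076) = -0.005723 + j0.004079 A.
Step 7 — Convert to polar: |I| = 0.007028 A, ∠I = 144.5°.

I = 0.007028∠144.5° A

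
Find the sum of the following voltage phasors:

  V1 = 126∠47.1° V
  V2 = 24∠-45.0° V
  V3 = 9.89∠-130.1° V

Step 1 — Convert each phasor to rectangular form:
  V1 = 126·(cos(47.1°) + j·sin(47.1°)) = 85.77 + j92.3 V
  V2 = 24·(cos(-45.0°) + j·sin(-45.0°)) = 16.97 - j16.97 V
  V3 = 9.89·(cos(-130.1°) + j·sin(-130.1°)) = -6.37 - j7.565 V
Step 2 — Sum components: V_total = 96.37 + j67.76 V.
Step 3 — Convert to polar: |V_total| = 117.8 V, ∠V_total = 35.1°.

V_total = 117.8∠35.1° V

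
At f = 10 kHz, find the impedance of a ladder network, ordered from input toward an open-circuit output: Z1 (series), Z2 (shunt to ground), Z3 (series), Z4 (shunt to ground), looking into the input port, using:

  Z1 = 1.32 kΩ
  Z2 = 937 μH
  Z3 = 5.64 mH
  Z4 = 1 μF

Step 1 — Angular frequency: ω = 2π·f = 2π·1e+04 = 6.283e+04 rad/s.
Step 2 — Component impedances:
  Z1: Z = R = 1320 Ω
  Z2: Z = jωL = j·6.283e+04·0.000937 = 0 + j58.87 Ω
  Z3: Z = jωL = j·6.283e+04·0.00564 = 0 + j354.4 Ω
  Z4: Z = 1/(jωC) = -j/(ω·C) = 0 - j15.92 Ω
Step 3 — Ladder network (open output): work backward from the far end, alternating series and parallel combinations. Z_in = 1320 + j50.15 Ω = 1321∠2.2° Ω.

Z = 1320 + j50.15 Ω = 1321∠2.2° Ω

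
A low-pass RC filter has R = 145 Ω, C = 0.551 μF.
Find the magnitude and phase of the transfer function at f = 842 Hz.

Step 1 — Angular frequency: ω = 2π·842 = 5290 rad/s.
Step 2 — Transfer function: H(jω) = 1/(1 + jωRC).
Step 3 — Denominator: 1 + jωRC = 1 + j·5290·145·5.51e-07 = 1 + j0.4227.
Step 4 — H = 0.8484 - j0.3586.
Step 5 — Magnitude: |H| = 0.9211 (-0.7 dB); phase: φ = -22.9°.

|H| = 0.9211 (-0.7 dB), φ = -22.9°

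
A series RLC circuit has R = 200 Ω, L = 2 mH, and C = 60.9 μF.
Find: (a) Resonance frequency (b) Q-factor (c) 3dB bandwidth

Step 1 — Resonance: ω₀ = 1/√(LC) = 1/√(0.002·6.09e-05) = 2865 rad/s.
Step 2 — f₀ = ω₀/(2π) = 456 Hz.
Step 3 — Series Q: Q = ω₀L/R = 2865·0.002/200 = 0.02865.
Step 4 — Bandwidth: Δω = ω₀/Q = 1e+05 rad/s; BW = Δω/(2π) = 1.592e+04 Hz.

(a) f₀ = 456 Hz  (b) Q = 0.02865  (c) BW = 1.592e+04 Hz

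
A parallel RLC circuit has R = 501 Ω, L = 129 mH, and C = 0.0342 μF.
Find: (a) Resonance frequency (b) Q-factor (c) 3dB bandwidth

Step 1 — Resonance: ω₀ = 1/√(LC) = 1/√(0.129·3.42e-08) = 1.506e+04 rad/s.
Step 2 — f₀ = ω₀/(2π) = 2396 Hz.
Step 3 — Parallel Q: Q = R/(ω₀L) = 501/(1.506e+04·0.129) = 0.258.
Step 4 — Bandwidth: Δω = ω₀/Q = 5.836e+04 rad/s; BW = Δω/(2π) = 9289 Hz.

(a) f₀ = 2396 Hz  (b) Q = 0.258  (c) BW = 9289 Hz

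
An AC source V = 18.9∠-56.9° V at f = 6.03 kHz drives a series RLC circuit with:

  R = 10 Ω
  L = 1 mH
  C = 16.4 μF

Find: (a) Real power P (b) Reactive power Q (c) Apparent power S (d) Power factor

Step 1 — Angular frequency: ω = 2π·f = 2π·6030 = 3.789e+04 rad/s.
Step 2 — Component impedances:
  R: Z = R = 10 Ω
  L: Z = jωL = j·3.789e+04·0.001 = 0 + j37.89 Ω
  C: Z = 1/(jωC) = -j/(ω·C) = 0 - j1.609 Ω
Step 3 — Series combination: Z_total = R + L + C = 10 + j36.28 Ω = 37.63∠74.6° Ω.
Step 4 — Source phasor: V = 18.9∠-56.9° V = 10.32 - j15.83 V.
Step 5 — Current: I = V / Z = -0.3327 - j0.3762 A = 0.5022∠-131.5° A.
Step 6 — Complex power: S = V·I* = 2.522 + j9.151 VA.
Step 7 — Real power: P = Re(S) = 2.522 W.
Step 8 — Reactive power: Q = Im(S) = 9.151 VAR.
Step 9 — Apparent power: |S| = 9.492 VA.
Step 10 — Power factor: PF = P/|S| = 0.2657 (lagging).

(a) P = 2.522 W  (b) Q = 9.151 VAR  (c) S = 9.492 VA  (d) PF = 0.2657 (lagging)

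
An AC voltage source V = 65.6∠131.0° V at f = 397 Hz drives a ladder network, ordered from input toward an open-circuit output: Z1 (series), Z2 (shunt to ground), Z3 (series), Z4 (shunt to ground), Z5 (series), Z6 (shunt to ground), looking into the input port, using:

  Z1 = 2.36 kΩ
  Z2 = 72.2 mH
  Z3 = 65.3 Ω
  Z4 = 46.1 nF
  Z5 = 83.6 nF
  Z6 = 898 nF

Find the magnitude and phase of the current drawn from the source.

Step 1 — Angular frequency: ω = 2π·f = 2π·397 = 2494 rad/s.
Step 2 — Component impedances:
  Z1: Z = R = 2360 Ω
  Z2: Z = jωL = j·2494·0.0722 = 0 + j180.1 Ω
  Z3: Z = R = 65.3 Ω
  Z4: Z = 1/(jωC) = -j/(ω·C) = 0 - j8696 Ω
  Z5: Z = 1/(jωC) = -j/(ω·C) = 0 - j4795 Ω
  Z6: Z = 1/(jωC) = -j/(ω·C) = 0 - j446.4 Ω
Step 3 — Ladder network (open output): work backward from the far end, alternating series and parallel combinations. Z_in = 2360 + j190.6 Ω = 2368∠4.6° Ω.
Step 4 — Source phasor: V = 65.6∠131.0° V = -43.04 + j49.51 V.
Step 5 — Ohm's law: I = V / Z_total = (-43.04 + j49.51) / (2360 + j190.6) = -0.01643 + j0.0223 A.
Step 6 — Convert to polar: |I| = 0.0277 A, ∠I = 126.4°.

I = 0.0277∠126.4° A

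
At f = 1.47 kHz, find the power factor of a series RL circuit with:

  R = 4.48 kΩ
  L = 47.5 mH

Step 1 — Angular frequency: ω = 2π·f = 2π·1470 = 9236 rad/s.
Step 2 — Component impedances:
  R: Z = R = 4480 Ω
  L: Z = jωL = j·9236·0.0475 = 0 + j438.7 Ω
Step 3 — Series combination: Z_total = R + L = 4480 + j438.7 Ω = 4501∠5.6° Ω.
Step 4 — Power factor: PF = cos(φ) = Re(Z)/|Z| = 4480/4501.4 = 0.9952.
Step 5 — Type: Im(Z) = 438.7 ⇒ lagging (phase φ = 5.6°).

PF = 0.9952 (lagging, φ = 5.6°)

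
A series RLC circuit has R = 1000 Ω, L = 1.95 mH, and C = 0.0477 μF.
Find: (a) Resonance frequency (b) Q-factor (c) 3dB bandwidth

Step 1 — Resonance: ω₀ = 1/√(LC) = 1/√(0.00195·4.77e-08) = 1.037e+05 rad/s.
Step 2 — f₀ = ω₀/(2π) = 1.65e+04 Hz.
Step 3 — Series Q: Q = ω₀L/R = 1.037e+05·0.00195/1000 = 0.2022.
Step 4 — Bandwidth: Δω = ω₀/Q = 5.128e+05 rad/s; BW = Δω/(2π) = 8.162e+04 Hz.

(a) f₀ = 1.65e+04 Hz  (b) Q = 0.2022  (c) BW = 8.162e+04 Hz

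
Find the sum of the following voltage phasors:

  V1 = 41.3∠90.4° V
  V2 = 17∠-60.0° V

Step 1 — Convert each phasor to rectangular form:
  V1 = 41.3·(cos(90.4°) + j·sin(90.4°)) = -0.2883 + j41.3 V
  V2 = 17·(cos(-60.0°) + j·sin(-60.0°)) = 8.5 - j14.72 V
Step 2 — Sum components: V_total = 8.212 + j26.58 V.
Step 3 — Convert to polar: |V_total| = 27.82 V, ∠V_total = 72.8°.

V_total = 27.82∠72.8° V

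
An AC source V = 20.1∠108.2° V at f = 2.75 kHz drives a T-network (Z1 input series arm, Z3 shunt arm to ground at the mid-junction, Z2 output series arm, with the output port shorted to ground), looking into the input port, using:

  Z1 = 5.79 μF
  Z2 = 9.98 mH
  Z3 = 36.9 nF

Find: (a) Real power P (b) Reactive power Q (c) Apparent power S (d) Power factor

Step 1 — Angular frequency: ω = 2π·f = 2π·2750 = 1.728e+04 rad/s.
Step 2 — Component impedances:
  Z1: Z = 1/(jωC) = -j/(ω·C) = 0 - j9.996 Ω
  Z2: Z = jωL = j·1.728e+04·0.00998 = 0 + j172.4 Ω
  Z3: Z = 1/(jωC) = -j/(ω·C) = 0 - j1568 Ω
Step 3 — With the output port shorted to ground, the output series arm Z2 runs from the junction to ground; the shunt arm Z3 also runs from the junction to ground. They appear in parallel: Z3 || Z2 = 0 + j193.7 Ω.
Step 4 — Series with input arm Z1: Z_in = Z1 + (Z3 || Z2) = 0 + j183.7 Ω = 183.7∠90.0° Ω.
Step 5 — Source phasor: V = 20.1∠108.2° V = -6.278 + j19.09 V.
Step 6 — Current: I = V / Z = 0.1039 + j0.03417 A = 0.1094∠18.2° A.
Step 7 — Complex power: S = V·I* = 0 + j2.199 VA.
Step 8 — Real power: P = Re(S) = 0 W.
Step 9 — Reactive power: Q = Im(S) = 2.199 VAR.
Step 10 — Apparent power: |S| = 2.199 VA.
Step 11 — Power factor: PF = P/|S| = 0 (lagging).

(a) P = 0 W  (b) Q = 2.199 VAR  (c) S = 2.199 VA  (d) PF = 0 (lagging)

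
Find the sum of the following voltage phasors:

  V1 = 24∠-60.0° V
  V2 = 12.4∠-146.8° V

Step 1 — Convert each phasor to rectangular form:
  V1 = 24·(cos(-60.0°) + j·sin(-60.0°)) = 12 - j20.78 V
  V2 = 12.4·(cos(-146.8°) + j·sin(-146.8°)) = -10.38 - j6.79 V
Step 2 — Sum components: V_total = 1.624 - j27.57 V.
Step 3 — Convert to polar: |V_total| = 27.62 V, ∠V_total = -86.6°.

V_total = 27.62∠-86.6° V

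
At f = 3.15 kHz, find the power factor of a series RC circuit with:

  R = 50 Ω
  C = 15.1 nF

Step 1 — Angular frequency: ω = 2π·f = 2π·3150 = 1.979e+04 rad/s.
Step 2 — Component impedances:
  R: Z = R = 50 Ω
  C: Z = 1/(jωC) = -j/(ω·C) = 0 - j3346 Ω
Step 3 — Series combination: Z_total = R + C = 50 - j3346 Ω = 3346∠-89.1° Ω.
Step 4 — Power factor: PF = cos(φ) = Re(Z)/|Z| = 50/3346 = 0.01494.
Step 5 — Type: Im(Z) = -3346 ⇒ leading (phase φ = -89.1°).

PF = 0.01494 (leading, φ = -89.1°)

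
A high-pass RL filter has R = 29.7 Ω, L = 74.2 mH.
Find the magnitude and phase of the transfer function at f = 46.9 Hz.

Step 1 — Angular frequency: ω = 2π·46.9 = 294.7 rad/s.
Step 2 — Transfer function: H(jω) = jωL/(R + jωL).
Step 3 — Numerator jωL = j·21.87; denominator R + jωL = 29.7 + j21.87.
Step 4 — H = 0.3515 + j0.4774.
Step 5 — Magnitude: |H| = 0.5929 (-4.5 dB); phase: φ = 53.6°.

|H| = 0.5929 (-4.5 dB), φ = 53.6°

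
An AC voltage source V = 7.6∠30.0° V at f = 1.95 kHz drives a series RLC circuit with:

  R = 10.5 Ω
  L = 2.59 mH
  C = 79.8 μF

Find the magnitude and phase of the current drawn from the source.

Step 1 — Angular frequency: ω = 2π·f = 2π·1950 = 1.225e+04 rad/s.
Step 2 — Component impedances:
  R: Z = R = 10.5 Ω
  L: Z = jωL = j·1.225e+04·0.00259 = 0 + j31.73 Ω
  C: Z = 1/(jωC) = -j/(ω·C) = 0 - j1.023 Ω
Step 3 — Series combination: Z_total = R + L + C = 10.5 + j30.71 Ω = 32.46∠71.1° Ω.
Step 4 — Source phasor: V = 7.6∠30.0° V = 6.582 + j3.8 V.
Step 5 — Ohm's law: I = V / Z_total = (6.582 + j3.8) / (10.5 + j30.71) = 0.1764 - j0.154 A.
Step 6 — Convert to polar: |I| = 0.2342 A, ∠I = -41.1°.

I = 0.2342∠-41.1° A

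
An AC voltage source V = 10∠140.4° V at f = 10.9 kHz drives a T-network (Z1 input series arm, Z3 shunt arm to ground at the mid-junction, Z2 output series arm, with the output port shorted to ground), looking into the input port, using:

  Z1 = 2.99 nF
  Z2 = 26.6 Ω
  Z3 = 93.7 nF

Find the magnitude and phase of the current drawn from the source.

Step 1 — Angular frequency: ω = 2π·f = 2π·1.09e+04 = 6.849e+04 rad/s.
Step 2 — Component impedances:
  Z1: Z = 1/(jωC) = -j/(ω·C) = 0 - j4883 Ω
  Z2: Z = R = 26.6 Ω
  Z3: Z = 1/(jωC) = -j/(ω·C) = 0 - j155.8 Ω
Step 3 — With the output port shorted to ground, the output series arm Z2 runs from the junction to ground; the shunt arm Z3 also runs from the junction to ground. They appear in parallel: Z3 || Z2 = 25.85 - j4.412 Ω.
Step 4 — Series with input arm Z1: Z_in = Z1 + (Z3 || Z2) = 25.85 - j4888 Ω = 4888∠-89.7° Ω.
Step 5 — Source phasor: V = 10∠140.4° V = -7.705 + j6.374 V.
Step 6 — Ohm's law: I = V / Z_total = (-7.705 + j6.374) / (25.85 - j4888) = -0.001312 - j0.001569 A.
Step 7 — Convert to polar: |I| = 0.002046 A, ∠I = -129.9°.

I = 0.002046∠-129.9° A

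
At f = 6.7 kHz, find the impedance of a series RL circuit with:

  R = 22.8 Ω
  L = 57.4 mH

Step 1 — Angular frequency: ω = 2π·f = 2π·6700 = 4.21e+04 rad/s.
Step 2 — Component impedances:
  R: Z = R = 22.8 Ω
  L: Z = jωL = j·4.21e+04·0.0574 = 0 + j2416 Ω
Step 3 — Series combination: Z_total = R + L = 22.8 + j2416 Ω = 2416∠89.5° Ω.

Z = 22.8 + j2416 Ω = 2416∠89.5° Ω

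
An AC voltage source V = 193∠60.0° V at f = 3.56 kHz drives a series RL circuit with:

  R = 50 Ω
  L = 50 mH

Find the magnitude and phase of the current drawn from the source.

Step 1 — Angular frequency: ω = 2π·f = 2π·3560 = 2.237e+04 rad/s.
Step 2 — Component impedances:
  R: Z = R = 50 Ω
  L: Z = jωL = j·2.237e+04·0.05 = 0 + j1118 Ω
Step 3 — Series combination: Z_total = R + L = 50 + j1118 Ω = 1120∠87.4° Ω.
Step 4 — Source phasor: V = 193∠60.0° V = 96.5 + j167.1 V.
Step 5 — Ohm's law: I = V / Z_total = (96.5 + j167.1) / (50 + j1118) = 0.153 - j0.07944 A.
Step 6 — Convert to polar: |I| = 0.1724 A, ∠I = -27.4°.

I = 0.1724∠-27.4° A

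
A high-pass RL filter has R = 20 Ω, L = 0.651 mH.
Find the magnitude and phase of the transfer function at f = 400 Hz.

Step 1 — Angular frequency: ω = 2π·400 = 2513 rad/s.
Step 2 — Transfer function: H(jω) = jωL/(R + jωL).
Step 3 — Numerator jωL = j·1.636; denominator R + jωL = 20 + j1.636.
Step 4 — H = 0.006648 + j0.08126.
Step 5 — Magnitude: |H| = 0.08153 (-21.8 dB); phase: φ = 85.3°.

|H| = 0.08153 (-21.8 dB), φ = 85.3°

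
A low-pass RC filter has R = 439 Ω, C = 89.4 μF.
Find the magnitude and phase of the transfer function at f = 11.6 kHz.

Step 1 — Angular frequency: ω = 2π·1.16e+04 = 7.288e+04 rad/s.
Step 2 — Transfer function: H(jω) = 1/(1 + jωRC).
Step 3 — Denominator: 1 + jωRC = 1 + j·7.288e+04·439·8.94e-05 = 1 + j2860.
Step 4 — H = 1.222e-07 - j0.0003496.
Step 5 — Magnitude: |H| = 0.0003496 (-69.1 dB); phase: φ = -90.0°.

|H| = 0.0003496 (-69.1 dB), φ = -90.0°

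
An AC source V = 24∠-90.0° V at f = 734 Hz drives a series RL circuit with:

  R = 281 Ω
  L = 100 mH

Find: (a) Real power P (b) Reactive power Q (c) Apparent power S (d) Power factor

Step 1 — Angular frequency: ω = 2π·f = 2π·734 = 4612 rad/s.
Step 2 — Component impedances:
  R: Z = R = 281 Ω
  L: Z = jωL = j·4612·0.1 = 0 + j461.2 Ω
Step 3 — Series combination: Z_total = R + L = 281 + j461.2 Ω = 540∠58.6° Ω.
Step 4 — Source phasor: V = 24∠-90.0° V = 0 - j24 V.
Step 5 — Current: I = V / Z = -0.03795 - j0.02312 A = 0.04444∠-148.6° A.
Step 6 — Complex power: S = V·I* = 0.555 + j0.9108 VA.
Step 7 — Real power: P = Re(S) = 0.555 W.
Step 8 — Reactive power: Q = Im(S) = 0.9108 VAR.
Step 9 — Apparent power: |S| = 1.067 VA.
Step 10 — Power factor: PF = P/|S| = 0.5203 (lagging).

(a) P = 0.555 W  (b) Q = 0.9108 VAR  (c) S = 1.067 VA  (d) PF = 0.5203 (lagging)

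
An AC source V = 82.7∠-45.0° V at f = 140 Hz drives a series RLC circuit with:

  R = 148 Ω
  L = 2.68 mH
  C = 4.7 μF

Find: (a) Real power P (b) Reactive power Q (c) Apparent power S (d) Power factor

Step 1 — Angular frequency: ω = 2π·f = 2π·140 = 879.6 rad/s.
Step 2 — Component impedances:
  R: Z = R = 148 Ω
  L: Z = jωL = j·879.6·0.00268 = 0 + j2.357 Ω
  C: Z = 1/(jωC) = -j/(ω·C) = 0 - j241.9 Ω
Step 3 — Series combination: Z_total = R + L + C = 148 - j239.5 Ω = 281.6∠-58.3° Ω.
Step 4 — Source phasor: V = 82.7∠-45.0° V = 58.48 - j58.48 V.
Step 5 — Current: I = V / Z = 0.2859 + j0.06751 A = 0.2937∠13.3° A.
Step 6 — Complex power: S = V·I* = 12.77 - j20.66 VA.
Step 7 — Real power: P = Re(S) = 12.77 W.
Step 8 — Reactive power: Q = Im(S) = -20.66 VAR.
Step 9 — Apparent power: |S| = 24.29 VA.
Step 10 — Power factor: PF = P/|S| = 0.5257 (leading).

(a) P = 12.77 W  (b) Q = -20.66 VAR  (c) S = 24.29 VA  (d) PF = 0.5257 (leading)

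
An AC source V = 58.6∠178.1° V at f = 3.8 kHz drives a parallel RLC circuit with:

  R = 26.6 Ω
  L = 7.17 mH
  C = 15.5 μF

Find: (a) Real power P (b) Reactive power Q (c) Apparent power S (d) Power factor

Step 1 — Angular frequency: ω = 2π·f = 2π·3800 = 2.388e+04 rad/s.
Step 2 — Component impedances:
  R: Z = R = 26.6 Ω
  L: Z = jωL = j·2.388e+04·0.00717 = 0 + j171.2 Ω
  C: Z = 1/(jωC) = -j/(ω·C) = 0 - j2.702 Ω
Step 3 — Parallel combination: 1/Z_total = 1/R + 1/L + 1/C; Z_total = 0.2804 - j2.717 Ω = 2.731∠-84.1° Ω.
Step 4 — Source phasor: V = 58.6∠178.1° V = -58.57 + j1.943 V.
Step 5 — Current: I = V / Z = -2.909 - j21.26 A = 21.46∠-97.8° A.
Step 6 — Complex power: S = V·I* = 129.1 - j1251 VA.
Step 7 — Real power: P = Re(S) = 129.1 W.
Step 8 — Reactive power: Q = Im(S) = -1251 VAR.
Step 9 — Apparent power: |S| = 1257 VA.
Step 10 — Power factor: PF = P/|S| = 0.1027 (leading).

(a) P = 129.1 W  (b) Q = -1251 VAR  (c) S = 1257 VA  (d) PF = 0.1027 (leading)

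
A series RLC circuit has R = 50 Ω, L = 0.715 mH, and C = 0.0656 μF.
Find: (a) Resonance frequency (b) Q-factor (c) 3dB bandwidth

Step 1 — Resonance: ω₀ = 1/√(LC) = 1/√(0.000715·6.56e-08) = 1.46e+05 rad/s.
Step 2 — f₀ = ω₀/(2π) = 2.324e+04 Hz.
Step 3 — Series Q: Q = ω₀L/R = 1.46e+05·0.000715/50 = 2.088.
Step 4 — Bandwidth: Δω = ω₀/Q = 6.993e+04 rad/s; BW = Δω/(2π) = 1.113e+04 Hz.

(a) f₀ = 2.324e+04 Hz  (b) Q = 2.088  (c) BW = 1.113e+04 Hz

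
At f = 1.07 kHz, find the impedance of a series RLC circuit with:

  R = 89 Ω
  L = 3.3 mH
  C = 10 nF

Step 1 — Angular frequency: ω = 2π·f = 2π·1070 = 6723 rad/s.
Step 2 — Component impedances:
  R: Z = R = 89 Ω
  L: Z = jωL = j·6723·0.0033 = 0 + j22.19 Ω
  C: Z = 1/(jωC) = -j/(ω·C) = 0 - j1.487e+04 Ω
Step 3 — Series combination: Z_total = R + L + C = 89 - j1.485e+04 Ω = 1.485e+04∠-89.7° Ω.

Z = 89 - j1.485e+04 Ω = 1.485e+04∠-89.7° Ω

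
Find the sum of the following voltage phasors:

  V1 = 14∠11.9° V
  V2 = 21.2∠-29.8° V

Step 1 — Convert each phasor to rectangular form:
  V1 = 14·(cos(11.9°) + j·sin(11.9°)) = 13.7 + j2.887 V
  V2 = 21.2·(cos(-29.8°) + j·sin(-29.8°)) = 18.4 - j10.54 V
Step 2 — Sum components: V_total = 32.1 - j7.649 V.
Step 3 — Convert to polar: |V_total| = 32.99 V, ∠V_total = -13.4°.

V_total = 32.99∠-13.4° V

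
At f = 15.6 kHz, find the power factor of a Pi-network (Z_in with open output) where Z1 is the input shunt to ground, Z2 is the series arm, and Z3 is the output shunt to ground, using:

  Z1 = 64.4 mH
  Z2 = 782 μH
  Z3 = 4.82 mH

Step 1 — Angular frequency: ω = 2π·f = 2π·1.56e+04 = 9.802e+04 rad/s.
Step 2 — Component impedances:
  Z1: Z = jωL = j·9.802e+04·0.0644 = 0 + j6312 Ω
  Z2: Z = jωL = j·9.802e+04·0.000782 = 0 + j76.65 Ω
  Z3: Z = jωL = j·9.802e+04·0.00482 = 0 + j472.4 Ω
Step 3 — With open output, the series arm Z2 and the output shunt Z3 appear in series to ground: Z2 + Z3 = 0 + j549.1 Ω.
Step 4 — Parallel with input shunt Z1: Z_in = Z1 || (Z2 + Z3) = 0 + j505.2 Ω = 505.2∠90.0° Ω.
Step 5 — Power factor: PF = cos(φ) = Re(Z)/|Z| = -0/505.2 = -0.
Step 6 — Type: Im(Z) = 505.2 ⇒ lagging (phase φ = 90.0°).

PF = -0 (lagging, φ = 90.0°)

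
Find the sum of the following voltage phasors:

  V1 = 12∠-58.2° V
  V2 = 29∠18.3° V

Step 1 — Convert each phasor to rectangular form:
  V1 = 12·(cos(-58.2°) + j·sin(-58.2°)) = 6.323 - j10.2 V
  V2 = 29·(cos(18.3°) + j·sin(18.3°)) = 27.53 + j9.106 V
Step 2 — Sum components: V_total = 33.86 - j1.093 V.
Step 3 — Convert to polar: |V_total| = 33.87 V, ∠V_total = -1.8°.

V_total = 33.87∠-1.8° V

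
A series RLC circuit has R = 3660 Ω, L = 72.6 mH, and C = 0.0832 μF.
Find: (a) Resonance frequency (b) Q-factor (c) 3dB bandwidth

Step 1 — Resonance condition Im(Z)=0 gives ω₀ = 1/√(LC).
Step 2 — ω₀ = 1/√(0.0726·8.32e-08) = 1.287e+04 rad/s.
Step 3 — f₀ = ω₀/(2π) = 2048 Hz.
Step 4 — Series Q: Q = ω₀L/R = 1.287e+04·0.0726/3660 = 0.2552.
Step 5 — 3dB bandwidth: Δω = ω₀/Q = 5.041e+04 rad/s; BW = Δω/(2π) = 8024 Hz.

(a) f₀ = 2048 Hz  (b) Q = 0.2552  (c) BW = 8024 Hz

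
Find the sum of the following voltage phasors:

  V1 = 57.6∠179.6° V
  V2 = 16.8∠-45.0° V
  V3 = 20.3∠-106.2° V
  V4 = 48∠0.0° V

Step 1 — Convert each phasor to rectangular form:
  V1 = 57.6·(cos(179.6°) + j·sin(179.6°)) = -57.6 + j0.4021 V
  V2 = 16.8·(cos(-45.0°) + j·sin(-45.0°)) = 11.88 - j11.88 V
  V3 = 20.3·(cos(-106.2°) + j·sin(-106.2°)) = -5.664 - j19.49 V
  V4 = 48·(cos(0.0°) + j·sin(0.0°)) = 48 V
Step 2 — Sum components: V_total = -3.383 - j30.97 V.
Step 3 — Convert to polar: |V_total| = 31.16 V, ∠V_total = -96.2°.

V_total = 31.16∠-96.2° V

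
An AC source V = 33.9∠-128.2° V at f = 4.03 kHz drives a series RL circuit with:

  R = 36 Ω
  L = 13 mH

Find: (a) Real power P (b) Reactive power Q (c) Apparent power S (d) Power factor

Step 1 — Angular frequency: ω = 2π·f = 2π·4030 = 2.532e+04 rad/s.
Step 2 — Component impedances:
  R: Z = R = 36 Ω
  L: Z = jωL = j·2.532e+04·0.013 = 0 + j329.2 Ω
Step 3 — Series combination: Z_total = R + L = 36 + j329.2 Ω = 331.1∠83.8° Ω.
Step 4 — Source phasor: V = 33.9∠-128.2° V = -20.96 - j26.64 V.
Step 5 — Current: I = V / Z = -0.08686 + j0.05419 A = 0.1024∠148.0° A.
Step 6 — Complex power: S = V·I* = 0.3773 + j3.45 VA.
Step 7 — Real power: P = Re(S) = 0.3773 W.
Step 8 — Reactive power: Q = Im(S) = 3.45 VAR.
Step 9 — Apparent power: |S| = 3.47 VA.
Step 10 — Power factor: PF = P/|S| = 0.1087 (lagging).

(a) P = 0.3773 W  (b) Q = 3.45 VAR  (c) S = 3.47 VA  (d) PF = 0.1087 (lagging)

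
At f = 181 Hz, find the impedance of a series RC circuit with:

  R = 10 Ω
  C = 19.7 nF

Step 1 — Angular frequency: ω = 2π·f = 2π·181 = 1137 rad/s.
Step 2 — Component impedances:
  R: Z = R = 10 Ω
  C: Z = 1/(jωC) = -j/(ω·C) = 0 - j4.463e+04 Ω
Step 3 — Series combination: Z_total = R + C = 10 - j4.463e+04 Ω = 4.463e+04∠-90.0° Ω.

Z = 10 - j4.463e+04 Ω = 4.463e+04∠-90.0° Ω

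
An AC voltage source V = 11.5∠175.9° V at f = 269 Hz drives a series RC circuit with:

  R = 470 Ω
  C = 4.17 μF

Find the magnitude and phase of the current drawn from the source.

Step 1 — Angular frequency: ω = 2π·f = 2π·269 = 1690 rad/s.
Step 2 — Component impedances:
  R: Z = R = 470 Ω
  C: Z = 1/(jωC) = -j/(ω·C) = 0 - j141.9 Ω
Step 3 — Series combination: Z_total = R + C = 470 - j141.9 Ω = 490.9∠-16.8° Ω.
Step 4 — Source phasor: V = 11.5∠175.9° V = -11.47 + j0.8222 V.
Step 5 — Ohm's law: I = V / Z_total = (-11.47 + j0.8222) / (470 - j141.9) = -0.02285 - j0.005149 A.
Step 6 — Convert to polar: |I| = 0.02342 A, ∠I = -167.3°.

I = 0.02342∠-167.3° A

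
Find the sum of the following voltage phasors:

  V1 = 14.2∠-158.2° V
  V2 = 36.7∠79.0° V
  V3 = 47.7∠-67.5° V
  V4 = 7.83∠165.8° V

Step 1 — Convert each phasor to rectangular form:
  V1 = 14.2·(cos(-158.2°) + j·sin(-158.2°)) = -13.18 - j5.273 V
  V2 = 36.7·(cos(79.0°) + j·sin(79.0°)) = 7.003 + j36.03 V
  V3 = 47.7·(cos(-67.5°) + j·sin(-67.5°)) = 18.25 - j44.07 V
  V4 = 7.83·(cos(165.8°) + j·sin(165.8°)) = -7.591 + j1.921 V
Step 2 — Sum components: V_total = 4.481 - j11.4 V.
Step 3 — Convert to polar: |V_total| = 12.25 V, ∠V_total = -68.5°.

V_total = 12.25∠-68.5° V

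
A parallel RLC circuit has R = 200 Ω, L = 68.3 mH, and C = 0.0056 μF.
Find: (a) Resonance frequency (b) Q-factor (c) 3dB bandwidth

Step 1 — Resonance: ω₀ = 1/√(LC) = 1/√(0.0683·5.6e-09) = 5.113e+04 rad/s.
Step 2 — f₀ = ω₀/(2π) = 8138 Hz.
Step 3 — Parallel Q: Q = R/(ω₀L) = 200/(5.113e+04·0.0683) = 0.05727.
Step 4 — Bandwidth: Δω = ω₀/Q = 8.929e+05 rad/s; BW = Δω/(2π) = 1.421e+05 Hz.

(a) f₀ = 8138 Hz  (b) Q = 0.05727  (c) BW = 1.421e+05 Hz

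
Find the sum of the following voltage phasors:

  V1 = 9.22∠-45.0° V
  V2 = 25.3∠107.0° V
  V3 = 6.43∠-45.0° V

Step 1 — Convert each phasor to rectangular form:
  V1 = 9.22·(cos(-45.0°) + j·sin(-45.0°)) = 6.52 - j6.52 V
  V2 = 25.3·(cos(107.0°) + j·sin(107.0°)) = -7.397 + j24.19 V
  V3 = 6.43·(cos(-45.0°) + j·sin(-45.0°)) = 4.547 - j4.547 V
Step 2 — Sum components: V_total = 3.669 + j13.13 V.
Step 3 — Convert to polar: |V_total| = 13.63 V, ∠V_total = 74.4°.

V_total = 13.63∠74.4° V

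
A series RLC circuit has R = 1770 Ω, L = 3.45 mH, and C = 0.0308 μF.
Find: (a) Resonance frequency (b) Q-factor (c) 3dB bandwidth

Step 1 — Resonance: ω₀ = 1/√(LC) = 1/√(0.00345·3.08e-08) = 9.701e+04 rad/s.
Step 2 — f₀ = ω₀/(2π) = 1.544e+04 Hz.
Step 3 — Series Q: Q = ω₀L/R = 9.701e+04·0.00345/1770 = 0.1891.
Step 4 — Bandwidth: Δω = ω₀/Q = 5.13e+05 rad/s; BW = Δω/(2π) = 8.165e+04 Hz.

(a) f₀ = 1.544e+04 Hz  (b) Q = 0.1891  (c) BW = 8.165e+04 Hz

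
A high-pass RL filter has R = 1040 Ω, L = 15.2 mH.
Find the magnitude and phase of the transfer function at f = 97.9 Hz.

Step 1 — Angular frequency: ω = 2π·97.9 = 615.1 rad/s.
Step 2 — Transfer function: H(jω) = jωL/(R + jωL).
Step 3 — Numerator jωL = j·9.35; denominator R + jωL = 1040 + j9.35.
Step 4 — H = 8.082e-05 + j0.00899.
Step 5 — Magnitude: |H| = 0.00899 (-40.9 dB); phase: φ = 89.5°.

|H| = 0.00899 (-40.9 dB), φ = 89.5°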